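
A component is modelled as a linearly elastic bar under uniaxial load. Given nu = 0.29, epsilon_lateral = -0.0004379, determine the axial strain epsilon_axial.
Model: a linearly elastic bar under uniaxial load, so epsilon_lateral = -nu·epsilon_axial.
Solve for epsilon_axial: epsilon_axial = -epsilon_lateral / nu.
Substitute:
  epsilon_axial = -(-0.0004379) / 0.29
  epsilon_axial = 0.00151
Final answer: epsilon_axial = 0.00151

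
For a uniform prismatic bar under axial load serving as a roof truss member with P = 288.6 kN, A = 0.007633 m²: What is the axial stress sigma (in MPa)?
Model: a uniform prismatic bar under axial load, so sigma = P / A.
Convert to SI units:
  P = 288.6 kN = 288600 N
Substitute:
  sigma = 288600 / 0.007633
  sigma = 3.781 × 10⁷ Pa
Convert: sigma = 3.781 × 10⁷ Pa = 37.81 MPa
Final answer: sigma = 37.81 MPa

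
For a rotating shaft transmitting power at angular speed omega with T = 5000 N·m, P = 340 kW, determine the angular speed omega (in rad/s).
Model: a rotating shaft transmitting power at angular speed omega, so P = T·omega.
Solve for omega: omega = P / T.
Convert to SI units:
  P = 340 kW = 340000 W
Substitute:
  omega = 340000 / 5000
  omega = 68 rad/s
Final answer: omega = 68 rad/s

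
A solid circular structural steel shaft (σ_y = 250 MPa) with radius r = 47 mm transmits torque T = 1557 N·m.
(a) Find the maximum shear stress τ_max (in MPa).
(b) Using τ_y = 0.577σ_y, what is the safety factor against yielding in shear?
(a) For a solid circular shaft, τ_max = T·r/J with J = π·r^4/2, i.e. τ_max = 2·T / (π·r^3). Convert r = 47 mm = 0.047 m.
  τ_max = (2 × 1557) / (π × 0.047^3) = 9.547 × 10⁶ Pa = 9.547 MPa
(b) τ_y = 0.577 × 250 = 144.25 MPa
  SF = τ_y/τ_max = 144.25 / 9.547 = 15.11
Final answer: (a) τ_max = 9.547 MPa, (b) SF = 15.11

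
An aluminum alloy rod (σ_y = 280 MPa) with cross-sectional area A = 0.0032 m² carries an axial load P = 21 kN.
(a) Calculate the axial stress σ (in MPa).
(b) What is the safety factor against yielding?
(a) Axial stress σ = P/A. Convert P = 21 kN = 21000 N.
  σ = 21000 / 0.0032 = 6.562 × 10⁶ Pa = 6.562 MPa
(b) Safety factor SF = σ_y/σ = 280 / 6.562 = 42.67
Final answer: (a) σ = 6.562 MPa, (b) SF = 42.67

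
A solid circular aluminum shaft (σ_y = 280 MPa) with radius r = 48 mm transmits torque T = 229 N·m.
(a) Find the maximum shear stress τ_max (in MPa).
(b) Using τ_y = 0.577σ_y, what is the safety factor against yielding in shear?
(a) For a solid circular shaft, τ_max = T·r/J with J = π·r^4/2, i.e. τ_max = 2·T / (π·r^3). Convert r = 48 mm = 0.048 m.
  τ_max = (2 × 229) / (π × 0.048^3) = 1.318 × 10⁶ Pa = 1.318 MPa
(b) τ_y = 0.577 × 280 = 161.56 MPa
  SF = τ_y/τ_max = 161.56 / 1.318 = 122.6
Final answer: (a) τ_max = 1.318 MPa, (b) SF = 122.6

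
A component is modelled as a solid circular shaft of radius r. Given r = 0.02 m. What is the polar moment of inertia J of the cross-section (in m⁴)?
Model: a solid circular shaft of radius r, so J = (π·r^4) / 2.
Substitute:
  J = (π × 0.02^4) / 2
  J = 2.513 × 10⁻⁷ m⁴
Final answer: J = 2.513 × 10⁻⁷ m⁴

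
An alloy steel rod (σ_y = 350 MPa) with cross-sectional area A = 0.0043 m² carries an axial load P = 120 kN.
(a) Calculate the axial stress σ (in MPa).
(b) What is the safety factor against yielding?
(a) Axial stress σ = P/A. Convert P = 120 kN = 120000 N.
  σ = 120000 / 0.0043 = 2.791 × 10⁷ Pa = 27.91 MPa
(b) Safety factor SF = σ_y/σ = 350 / 27.91 = 12.54
Final answer: (a) σ = 27.91 MPa, (b) SF = 12.54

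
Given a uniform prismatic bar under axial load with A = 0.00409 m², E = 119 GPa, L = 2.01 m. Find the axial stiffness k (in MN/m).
Model: a uniform prismatic bar under axial load, so k = (A·E) / L.
Convert to SI units:
  E = 119 GPa = 1.19 × 10¹¹ Pa
Substitute:
  k = (0.00409 × (1.19 × 10¹¹)) / 2.01
  k = 2.421 × 10⁸ N/m
Convert: k = 2.421 × 10⁸ N/m = 242.1 MN/m
Final answer: k = 242.1 MN/m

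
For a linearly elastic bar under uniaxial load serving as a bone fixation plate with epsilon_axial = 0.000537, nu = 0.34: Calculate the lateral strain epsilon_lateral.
Model: a linearly elastic bar under uniaxial load, so epsilon_lateral = -nu·epsilon_axial.
Substitute:
  epsilon_lateral = -(0.34 × 0.000537)
  epsilon_lateral = -0.0001826
Final answer: epsilon_lateral = -0.0001826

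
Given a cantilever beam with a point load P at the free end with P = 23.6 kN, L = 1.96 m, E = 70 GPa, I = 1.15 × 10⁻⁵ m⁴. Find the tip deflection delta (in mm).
Model: a cantilever beam with a point load P at the free end, so delta = (P·L^3) / (3·E·I).
Convert to SI units:
  P = 23.6 kN = 23600 N
  E = 70 GPa = 7 × 10¹⁰ Pa
Substitute:
  delta = (23600 × 1.96^3) / (3 × (7 × 10¹⁰) × (1.15 × 10⁻⁵))
  delta = 0.07358 m
Convert: delta = 0.07358 m = 73.58 mm
Final answer: delta = 73.58 mm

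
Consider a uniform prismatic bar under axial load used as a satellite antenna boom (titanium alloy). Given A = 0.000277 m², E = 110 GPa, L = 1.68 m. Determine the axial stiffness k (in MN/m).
Model: a uniform prismatic bar under axial load, so k = (A·E) / L.
Convert to SI units:
  E = 110 GPa = 1.1 × 10¹¹ Pa
Substitute:
  k = (0.000277 × (1.1 × 10¹¹)) / 1.68
  k = 1.814 × 10⁷ N/m
Convert: k = 1.814 × 10⁷ N/m = 18.14 MN/m
Final answer: k = 18.14 MN/m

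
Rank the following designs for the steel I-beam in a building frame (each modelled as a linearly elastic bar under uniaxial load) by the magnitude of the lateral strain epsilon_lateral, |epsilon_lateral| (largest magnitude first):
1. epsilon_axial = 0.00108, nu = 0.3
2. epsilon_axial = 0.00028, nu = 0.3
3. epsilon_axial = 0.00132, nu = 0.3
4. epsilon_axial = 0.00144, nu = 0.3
Model: a linearly elastic bar under uniaxial load, so epsilon_lateral = -nu·epsilon_axial (SI units).
  Case 1: epsilon_lateral = -(0.3 × 0.00108) = -0.000324
  Case 2: epsilon_lateral = -(0.3 × 0.00028) = -8.4 × 10⁻⁵
  Case 3: epsilon_lateral = -(0.3 × 0.00132) = -0.000396
  Case 4: epsilon_lateral = -(0.3 × 0.00144) = -0.000432
Ordering by |epsilon_lateral|: 0.000432 (case 4) > 0.000396 (case 3) > 0.000324 (case 1) > 8.4 × 10⁻⁵ (case 2)
Final answer: 4, 3, 1, 2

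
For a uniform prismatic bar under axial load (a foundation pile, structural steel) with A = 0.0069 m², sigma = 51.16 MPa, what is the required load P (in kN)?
Model: a uniform prismatic bar under axial load, so sigma = P / A.
Solve for P: P = sigma·A.
Convert to SI units:
  sigma = 51.16 MPa = 5.116 × 10⁷ Pa
Substitute:
  P = (5.116 × 10⁷) × 0.0069
  P = 353000 N
Convert: P = 353000 N = 353 kN
Final answer: P = 353 kN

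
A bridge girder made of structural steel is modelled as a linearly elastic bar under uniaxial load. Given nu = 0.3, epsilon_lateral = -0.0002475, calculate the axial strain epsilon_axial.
Model: a linearly elastic bar under uniaxial load, so epsilon_lateral = -nu·epsilon_axial.
Solve for epsilon_axial: epsilon_axial = -epsilon_lateral / nu.
Substitute:
  epsilon_axial = -(-0.0002475) / 0.3
  epsilon_axial = 0.000825
Final answer: epsilon_axial = 0.000825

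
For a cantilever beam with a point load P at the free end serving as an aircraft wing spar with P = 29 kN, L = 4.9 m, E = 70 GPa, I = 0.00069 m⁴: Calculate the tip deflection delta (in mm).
Model: a cantilever beam with a point load P at the free end, so delta = (P·L^3) / (3·E·I).
Convert to SI units:
  P = 29 kN = 29000 N
  E = 70 GPa = 7 × 10¹⁰ Pa
Substitute:
  delta = (29000 × 4.9^3) / (3 × (7 × 10¹⁰) × 0.00069)
  delta = 0.02355 m
Convert: delta = 0.02355 m = 23.55 mm
Final answer: delta = 23.55 mm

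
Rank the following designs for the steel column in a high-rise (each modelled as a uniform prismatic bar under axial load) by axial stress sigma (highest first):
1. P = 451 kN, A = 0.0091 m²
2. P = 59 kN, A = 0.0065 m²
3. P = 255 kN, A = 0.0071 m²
Model: a uniform prismatic bar under axial load, so sigma = P / A (SI units).
  Case 1: sigma = 451000 / 0.0091 = 4.956 × 10⁷ Pa = 49.56 MPa
  Case 2: sigma = 59000 / 0.0065 = 9.077 × 10⁶ Pa = 9.077 MPa
  Case 3: sigma = 255000 / 0.0071 = 3.592 × 10⁷ Pa = 35.92 MPa
Ordering: 49.56 MPa (case 1) > 35.92 MPa (case 3) > 9.077 MPa (case 2)
Final answer: 1, 3, 2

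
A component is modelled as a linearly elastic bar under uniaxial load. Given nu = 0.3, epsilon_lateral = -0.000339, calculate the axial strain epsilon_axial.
Model: a linearly elastic bar under uniaxial load, so epsilon_lateral = -nu·epsilon_axial.
Solve for epsilon_axial: epsilon_axial = -epsilon_lateral / nu.
Substitute:
  epsilon_axial = -(-0.000339) / 0.3
  epsilon_axial = 0.00113
Final answer: epsilon_axial = 0.00113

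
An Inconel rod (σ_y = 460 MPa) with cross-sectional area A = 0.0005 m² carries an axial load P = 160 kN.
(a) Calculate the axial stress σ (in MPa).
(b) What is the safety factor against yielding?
(a) Axial stress σ = P/A. Convert P = 160 kN = 160000 N.
  σ = 160000 / 0.0005 = 3.2 × 10⁸ Pa = 320 MPa
(b) Safety factor SF = σ_y/σ = 460 / 320 = 1.438
Final answer: (a) σ = 320 MPa, (b) SF = 1.438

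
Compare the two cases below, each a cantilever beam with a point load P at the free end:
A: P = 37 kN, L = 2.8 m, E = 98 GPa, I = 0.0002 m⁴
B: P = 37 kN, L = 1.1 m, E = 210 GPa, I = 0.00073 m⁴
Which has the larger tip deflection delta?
Model: a cantilever beam with a point load P at the free end, so delta = (P·L^3) / (3·E·I) (SI units).
  A: delta = (37000 × 2.8^3) / (3 × (9.8 × 10¹⁰) × 0.0002) = 0.01381 m = 13.81 mm
  B: delta = (37000 × 1.1^3) / (3 × (2.1 × 10¹¹) × 0.00073) = 0.0001071 m = 0.1071 mm
13.81 mm > 0.1071 mm, so A is larger.
Final answer: A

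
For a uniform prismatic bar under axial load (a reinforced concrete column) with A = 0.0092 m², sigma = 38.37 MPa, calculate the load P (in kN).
Model: a uniform prismatic bar under axial load, so sigma = P / A.
Solve for P: P = sigma·A.
Convert to SI units:
  sigma = 38.37 MPa = 3.837 × 10⁷ Pa
Substitute:
  P = (3.837 × 10⁷) × 0.0092
  P = 353000 N
Convert: P = 353000 N = 353 kN
Final answer: P = 353 kN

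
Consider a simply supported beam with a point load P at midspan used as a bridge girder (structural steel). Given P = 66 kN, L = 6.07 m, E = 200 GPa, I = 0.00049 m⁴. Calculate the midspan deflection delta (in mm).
Model: a simply supported beam with a point load P at midspan, so delta = (P·L^3) / (48·E·I).
Convert to SI units:
  P = 66 kN = 66000 N
  E = 200 GPa = 2 × 10¹¹ Pa
Substitute:
  delta = (66000 × 6.07^3) / (48 × (2 × 10¹¹) × 0.00049)
  delta = 0.003138 m
Convert: delta = 0.003138 m = 3.138 mm
Final answer: delta = 3.138 mm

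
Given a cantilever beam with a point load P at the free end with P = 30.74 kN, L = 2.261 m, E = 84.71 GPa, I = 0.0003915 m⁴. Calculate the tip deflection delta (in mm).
Model: a cantilever beam with a point load P at the free end, so delta = (P·L^3) / (3·E·I).
Convert to SI units:
  P = 30.74 kN = 30740 N
  E = 84.71 GPa = 8.471 × 10¹⁰ Pa
Substitute:
  delta = (30740 × 2.261^3) / (3 × (8.471 × 10¹⁰) × 0.0003915)
  delta = 0.003571 m
Convert: delta = 0.003571 m = 3.571 mm
Final answer: delta = 3.571 mm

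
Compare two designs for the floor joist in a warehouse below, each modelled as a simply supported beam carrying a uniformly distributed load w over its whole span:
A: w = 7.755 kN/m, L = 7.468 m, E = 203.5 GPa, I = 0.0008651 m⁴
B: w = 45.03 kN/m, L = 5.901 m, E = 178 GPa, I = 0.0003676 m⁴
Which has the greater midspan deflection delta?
Model: a simply supported beam carrying a uniformly distributed load w over its whole span, so delta = (5·w·L^4) / (384·E·I) (SI units).
  A: delta = (5 × 7755 × 7.468^4) / (384 × (2.035 × 10¹¹) × 0.0008651) = 0.001784 m = 1.784 mm
  B: delta = (5 × 45030 × 5.901^4) / (384 × (1.78 × 10¹¹) × 0.0003676) = 0.01087 m = 10.87 mm
10.87 mm > 1.784 mm, so B is larger.
Final answer: B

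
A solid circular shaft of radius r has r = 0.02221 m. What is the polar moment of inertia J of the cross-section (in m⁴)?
Model: a solid circular shaft of radius r, so J = (π·r^4) / 2.
Substitute:
  J = (π × 0.02221^4) / 2
  J = 3.822 × 10⁻⁷ m⁴
Final answer: J = 3.822 × 10⁻⁷ m⁴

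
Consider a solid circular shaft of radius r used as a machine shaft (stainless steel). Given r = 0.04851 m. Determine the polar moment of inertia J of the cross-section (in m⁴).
Model: a solid circular shaft of radius r, so J = (π·r^4) / 2.
Substitute:
  J = (π × 0.04851^4) / 2
  J = 8.699 × 10⁻⁶ m⁴
Final answer: J = 8.699 × 10⁻⁶ m⁴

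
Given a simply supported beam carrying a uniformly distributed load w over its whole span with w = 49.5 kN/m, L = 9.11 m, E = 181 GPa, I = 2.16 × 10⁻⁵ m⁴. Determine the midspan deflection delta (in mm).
Model: a simply supported beam carrying a uniformly distributed load w over its whole span, so delta = (5·w·L^4) / (384·E·I).
Convert to SI units:
  w = 49.5 kN/m = 49500 N/m
  E = 181 GPa = 1.81 × 10¹¹ Pa
Substitute:
  delta = (5 × 49500 × 9.11^4) / (384 × (1.81 × 10¹¹) × (2.16 × 10⁻⁵))
  delta = 1.135 m
Convert: delta = 1.135 m = 1135 mm
Final answer: delta = 1135 mm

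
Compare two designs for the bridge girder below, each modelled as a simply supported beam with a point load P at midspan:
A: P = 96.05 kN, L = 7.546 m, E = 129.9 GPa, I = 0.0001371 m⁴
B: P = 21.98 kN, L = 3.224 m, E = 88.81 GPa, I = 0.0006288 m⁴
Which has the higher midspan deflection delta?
Model: a simply supported beam with a point load P at midspan, so delta = (P·L^3) / (48·E·I) (SI units).
  A: delta = (96050 × 7.546^3) / (48 × (1.299 × 10¹¹) × 0.0001371) = 0.04828 m = 48.28 mm
  B: delta = (21980 × 3.224^3) / (48 × (8.881 × 10¹⁰) × 0.0006288) = 0.0002748 m = 0.2748 mm
48.28 mm > 0.2748 mm, so A is larger.
Final answer: A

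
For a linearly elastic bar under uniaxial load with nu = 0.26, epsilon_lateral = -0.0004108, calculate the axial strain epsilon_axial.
Model: a linearly elastic bar under uniaxial load, so epsilon_lateral = -nu·epsilon_axial.
Solve for epsilon_axial: epsilon_axial = -epsilon_lateral / nu.
Substitute:
  epsilon_axial = -(-0.0004108) / 0.26
  epsilon_axial = 0.00158
Final answer: epsilon_axial = 0.00158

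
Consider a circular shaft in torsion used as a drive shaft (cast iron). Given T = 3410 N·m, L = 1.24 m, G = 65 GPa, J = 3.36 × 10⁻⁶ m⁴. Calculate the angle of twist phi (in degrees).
Model: a circular shaft in torsion, so phi = (T·L) / (G·J).
Convert to SI units:
  G = 65 GPa = 6.5 × 10¹⁰ Pa
Substitute:
  phi = (3410 × 1.24) / ((6.5 × 10¹⁰) × (3.36 × 10⁻⁶))
  phi = 0.01936 rad
Convert to degrees: phi = 0.01936 × 180/π = 1.109°
Final answer: phi = 1.109°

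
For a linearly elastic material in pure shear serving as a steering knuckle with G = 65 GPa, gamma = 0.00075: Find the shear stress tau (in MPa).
Model: a linearly elastic material in pure shear, so tau = G·gamma.
Convert to SI units:
  G = 65 GPa = 6.5 × 10¹⁰ Pa
Substitute:
  tau = (6.5 × 10¹⁰) × 0.00075
  tau = 4.875 × 10⁷ Pa
Convert: tau = 4.875 × 10⁷ Pa = 48.75 MPa
Final answer: tau = 48.75 MPa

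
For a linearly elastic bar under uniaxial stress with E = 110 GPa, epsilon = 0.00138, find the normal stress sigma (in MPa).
Model: a linearly elastic bar under uniaxial stress, so epsilon = sigma / E.
Solve for sigma: sigma = epsilon·E.
Convert to SI units:
  E = 110 GPa = 1.1 × 10¹¹ Pa
Substitute:
  sigma = 0.00138 × (1.1 × 10¹¹)
  sigma = 1.518 × 10⁸ Pa
Convert: sigma = 1.518 × 10⁸ Pa = 151.8 MPa
Final answer: sigma = 151.8 MPa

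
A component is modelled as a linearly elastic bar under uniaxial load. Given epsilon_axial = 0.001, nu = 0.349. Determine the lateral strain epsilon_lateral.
Model: a linearly elastic bar under uniaxial load, so epsilon_lateral = -nu·epsilon_axial.
Substitute:
  epsilon_lateral = -(0.349 × 0.001)
  epsilon_lateral = -0.000349
Final answer: epsilon_lateral = -0.000349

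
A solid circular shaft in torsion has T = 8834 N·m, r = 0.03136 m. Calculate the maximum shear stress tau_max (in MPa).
Model: a solid circular shaft in torsion, so tau_max = (2·T) / (π·r^3).
Substitute:
  tau_max = (2 × 8834) / (π × 0.03136^3)
  tau_max = 1.824 × 10⁸ Pa
Convert: tau_max = 1.824 × 10⁸ Pa = 182.4 MPa
Final answer: tau_max = 182.4 MPa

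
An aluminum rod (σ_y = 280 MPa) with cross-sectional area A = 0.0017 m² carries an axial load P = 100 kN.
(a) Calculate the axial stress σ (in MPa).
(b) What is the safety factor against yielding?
(a) Axial stress σ = P/A. Convert P = 100 kN = 100000 N.
  σ = 100000 / 0.0017 = 5.882 × 10⁷ Pa = 58.82 MPa
(b) Safety factor SF = σ_y/σ = 280 / 58.82 = 4.76
Final answer: (a) σ = 58.82 MPa, (b) SF = 4.76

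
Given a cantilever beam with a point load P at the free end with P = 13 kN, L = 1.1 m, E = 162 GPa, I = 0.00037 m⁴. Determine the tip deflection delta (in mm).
Model: a cantilever beam with a point load P at the free end, so delta = (P·L^3) / (3·E·I).
Convert to SI units:
  P = 13 kN = 13000 N
  E = 162 GPa = 1.62 × 10¹¹ Pa
Substitute:
  delta = (13000 × 1.1^3) / (3 × (1.62 × 10¹¹) × 0.00037)
  delta = 9.622 × 10⁻⁵ m
Convert: delta = 9.622 × 10⁻⁵ m = 0.09622 mm
Final answer: delta = 0.09622 mm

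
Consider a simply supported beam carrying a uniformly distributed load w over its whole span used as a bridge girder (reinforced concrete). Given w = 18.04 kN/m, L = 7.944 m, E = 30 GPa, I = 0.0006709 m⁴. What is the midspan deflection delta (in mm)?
Model: a simply supported beam carrying a uniformly distributed load w over its whole span, so delta = (5·w·L^4) / (384·E·I).
Convert to SI units:
  w = 18.04 kN/m = 18040 N/m
  E = 30 GPa = 3 × 10¹⁰ Pa
Substitute:
  delta = (5 × 18040 × 7.944^4) / (384 × (3 × 10¹⁰) × 0.0006709)
  delta = 0.04648 m
Convert: delta = 0.04648 m = 46.48 mm
Final answer: delta = 46.48 mm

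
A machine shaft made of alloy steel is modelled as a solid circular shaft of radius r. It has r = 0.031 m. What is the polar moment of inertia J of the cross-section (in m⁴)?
Model: a solid circular shaft of radius r, so J = (π·r^4) / 2.
Substitute:
  J = (π × 0.031^4) / 2
  J = 1.451 × 10⁻⁶ m⁴
Final answer: J = 1.451 × 10⁻⁶ m⁴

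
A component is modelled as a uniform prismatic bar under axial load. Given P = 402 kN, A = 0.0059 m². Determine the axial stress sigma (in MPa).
Model: a uniform prismatic bar under axial load, so sigma = P / A.
Convert to SI units:
  P = 402 kN = 402000 N
Substitute:
  sigma = 402000 / 0.0059
  sigma = 6.814 × 10⁷ Pa
Convert: sigma = 6.814 × 10⁷ Pa = 68.14 MPa
Final answer: sigma = 68.14 MPa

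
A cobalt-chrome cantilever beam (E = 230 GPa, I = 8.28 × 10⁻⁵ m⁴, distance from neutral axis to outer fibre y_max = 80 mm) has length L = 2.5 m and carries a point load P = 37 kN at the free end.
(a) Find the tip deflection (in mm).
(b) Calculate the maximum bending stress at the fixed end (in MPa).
(a) Tip deflection of a cantilever with an end point load: δ = P·L^3 / (3·E·I). Convert P = 37 kN = 37000 N, E = 230 GPa = 2.3 × 10¹¹ Pa.
  δ = (37000 × 2.5^3) / (3 × (2.3 × 10¹¹) × (8.28 × 10⁻⁵)) = 0.01012 m = 10.12 mm
(b) Maximum bending moment at the fixed end: M = P·L = 37000 × 2.5 = 92500 N·m. Convert y_max = 80 mm = 0.08 m.
  σ = M·y_max / I = (92500 × 0.08) / (8.28 × 10⁻⁵) = 8.937 × 10⁷ Pa = 89.37 MPa
Final answer: (a) δ = 10.12 mm, (b) σ = 89.37 MPa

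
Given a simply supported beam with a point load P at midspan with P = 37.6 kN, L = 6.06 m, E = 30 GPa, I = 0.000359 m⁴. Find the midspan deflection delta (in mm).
Model: a simply supported beam with a point load P at midspan, so delta = (P·L^3) / (48·E·I).
Convert to SI units:
  P = 37.6 kN = 37600 N
  E = 30 GPa = 3 × 10¹⁰ Pa
Substitute:
  delta = (37600 × 6.06^3) / (48 × (3 × 10¹⁰) × 0.000359)
  delta = 0.01619 m
Convert: delta = 0.01619 m = 16.19 mm
Final answer: delta = 16.19 mm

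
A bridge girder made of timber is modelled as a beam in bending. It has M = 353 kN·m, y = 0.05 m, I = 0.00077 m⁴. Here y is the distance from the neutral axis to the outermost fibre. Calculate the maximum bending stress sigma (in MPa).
Model: a beam in bending, so sigma = (M·y) / I.
Convert to SI units:
  M = 353 kN·m = 353000 N·m
Substitute:
  sigma = (353000 × 0.05) / 0.00077
  sigma = 2.292 × 10⁷ Pa
Convert: sigma = 2.292 × 10⁷ Pa = 22.92 MPa
Final answer: sigma = 22.92 MPa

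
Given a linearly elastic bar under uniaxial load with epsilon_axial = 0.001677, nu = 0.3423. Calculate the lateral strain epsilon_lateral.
Model: a linearly elastic bar under uniaxial load, so epsilon_lateral = -nu·epsilon_axial.
Substitute:
  epsilon_lateral = -(0.3423 × 0.001677)
  epsilon_lateral = -0.000574
Final answer: epsilon_lateral = -0.000574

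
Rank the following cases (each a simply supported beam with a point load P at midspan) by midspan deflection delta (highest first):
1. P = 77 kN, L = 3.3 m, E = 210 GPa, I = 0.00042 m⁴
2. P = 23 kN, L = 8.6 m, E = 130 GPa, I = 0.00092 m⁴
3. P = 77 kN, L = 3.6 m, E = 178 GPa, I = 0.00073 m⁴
Model: a simply supported beam with a point load P at midspan, so delta = (P·L^3) / (48·E·I) (SI units).
  Case 1: delta = (77000 × 3.3^3) / (48 × (2.1 × 10¹¹) × 0.00042) = 0.0006536 m = 0.6536 mm
  Case 2: delta = (23000 × 8.6^3) / (48 × (1.3 × 10¹¹) × 0.00092) = 0.002548 m = 2.548 mm
  Case 3: delta = (77000 × 3.6^3) / (48 × (1.78 × 10¹¹) × 0.00073) = 0.000576 m = 0.576 mm
Ordering: 2.548 mm (case 2) > 0.6536 mm (case 1) > 0.576 mm (case 3)
Final answer: 2, 1, 3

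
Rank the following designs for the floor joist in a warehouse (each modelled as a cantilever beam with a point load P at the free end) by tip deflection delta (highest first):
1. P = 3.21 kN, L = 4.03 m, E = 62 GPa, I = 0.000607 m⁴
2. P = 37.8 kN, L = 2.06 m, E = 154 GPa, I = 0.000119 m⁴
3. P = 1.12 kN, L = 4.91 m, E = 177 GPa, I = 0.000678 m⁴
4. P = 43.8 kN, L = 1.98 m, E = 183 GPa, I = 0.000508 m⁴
Model: a cantilever beam with a point load P at the free end, so delta = (P·L^3) / (3·E·I) (SI units).
  Case 1: delta = (3210 × 4.03^3) / (3 × (6.2 × 10¹⁰) × 0.000607) = 0.001861 m = 1.861 mm
  Case 2: delta = (37800 × 2.06^3) / (3 × (1.54 × 10¹¹) × 0.000119) = 0.00601 m = 6.01 mm
  Case 3: delta = (1120 × 4.91^3) / (3 × (1.77 × 10¹¹) × 0.000678) = 0.0003682 m = 0.3682 mm
  Case 4: delta = (43800 × 1.98^3) / (3 × (1.83 × 10¹¹) × 0.000508) = 0.001219 m = 1.219 mm
Ordering: 6.01 mm (case 2) > 1.861 mm (case 1) > 1.219 mm (case 4) > 0.3682 mm (case 3)
Final answer: 2, 1, 4, 3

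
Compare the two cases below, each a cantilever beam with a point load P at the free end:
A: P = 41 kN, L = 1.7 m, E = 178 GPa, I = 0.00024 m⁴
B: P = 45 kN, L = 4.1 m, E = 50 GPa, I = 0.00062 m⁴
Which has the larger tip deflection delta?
Model: a cantilever beam with a point load P at the free end, so delta = (P·L^3) / (3·E·I) (SI units).
  A: delta = (41000 × 1.7^3) / (3 × (1.78 × 10¹¹) × 0.00024) = 0.001572 m = 1.572 mm
  B: delta = (45000 × 4.1^3) / (3 × (5 × 10¹⁰) × 0.00062) = 0.03335 m = 33.35 mm
33.35 mm > 1.572 mm, so B is larger.
Final answer: B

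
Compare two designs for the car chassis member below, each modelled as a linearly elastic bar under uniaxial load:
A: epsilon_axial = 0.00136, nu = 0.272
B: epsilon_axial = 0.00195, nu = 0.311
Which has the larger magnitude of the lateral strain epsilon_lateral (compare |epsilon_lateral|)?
Model: a linearly elastic bar under uniaxial load, so epsilon_lateral = -nu·epsilon_axial (SI units).
  A: epsilon_lateral = -(0.272 × 0.00136) = -0.0003699
  B: epsilon_lateral = -(0.311 × 0.00195) = -0.0006065
|epsilon_lateral|: A = 0.0003699, B = 0.0006065, so B is larger in magnitude.
Final answer: B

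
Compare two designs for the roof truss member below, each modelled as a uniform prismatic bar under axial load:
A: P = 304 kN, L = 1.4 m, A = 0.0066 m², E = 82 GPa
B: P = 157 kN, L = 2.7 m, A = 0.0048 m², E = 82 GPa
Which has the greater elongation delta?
Model: a uniform prismatic bar under axial load, so delta = (P·L) / (A·E) (SI units).
  A: delta = (304000 × 1.4) / (0.0066 × (8.2 × 10¹⁰)) = 0.0007864 m = 0.7864 mm
  B: delta = (157000 × 2.7) / (0.0048 × (8.2 × 10¹⁰)) = 0.001077 m = 1.077 mm
1.077 mm > 0.7864 mm, so B is larger.
Final answer: B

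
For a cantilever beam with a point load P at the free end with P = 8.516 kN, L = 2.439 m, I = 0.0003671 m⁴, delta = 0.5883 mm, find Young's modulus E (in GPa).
Model: a cantilever beam with a point load P at the free end, so delta = (P·L^3) / (3·E·I).
Solve for E: E = (P·L^3) / (3·delta·I).
Convert to SI units:
  P = 8.516 kN = 8516 N
  delta = 0.5883 mm = 0.0005883 m
Substitute:
  E = (8516 × 2.439^3) / (3 × 0.0005883 × 0.0003671)
  E = 1.907 × 10¹¹ Pa
Convert: E = 1.907 × 10¹¹ Pa = 190.7 GPa
Final answer: E = 190.7 GPa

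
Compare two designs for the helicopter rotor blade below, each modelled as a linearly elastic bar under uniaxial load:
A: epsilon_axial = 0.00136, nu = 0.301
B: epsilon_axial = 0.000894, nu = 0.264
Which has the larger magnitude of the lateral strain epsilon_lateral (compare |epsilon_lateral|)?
Model: a linearly elastic bar under uniaxial load, so epsilon_lateral = -nu·epsilon_axial (SI units).
  A: epsilon_lateral = -(0.301 × 0.00136) = -0.0004094
  B: epsilon_lateral = -(0.264 × 0.000894) = -0.000236
|epsilon_lateral|: A = 0.0004094, B = 0.000236, so A is larger in magnitude.
Final answer: A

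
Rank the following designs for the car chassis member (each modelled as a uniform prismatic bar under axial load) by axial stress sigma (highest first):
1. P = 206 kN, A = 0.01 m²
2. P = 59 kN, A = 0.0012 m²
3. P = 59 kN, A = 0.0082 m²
Model: a uniform prismatic bar under axial load, so sigma = P / A (SI units).
  Case 1: sigma = 206000 / 0.01 = 2.06 × 10⁷ Pa = 20.6 MPa
  Case 2: sigma = 59000 / 0.0012 = 4.917 × 10⁷ Pa = 49.17 MPa
  Case 3: sigma = 59000 / 0.0082 = 7.195 × 10⁶ Pa = 7.195 MPa
Ordering: 49.17 MPa (case 2) > 20.6 MPa (case 1) > 7.195 MPa (case 3)
Final answer: 2, 1, 3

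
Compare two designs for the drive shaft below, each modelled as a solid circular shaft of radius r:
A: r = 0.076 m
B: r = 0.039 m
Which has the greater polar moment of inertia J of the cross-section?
Model: a solid circular shaft of radius r, so J = (π·r^4) / 2 (SI units).
  A: J = (π × 0.076^4) / 2 = 5.241 × 10⁻⁵ m⁴
  B: J = (π × 0.039^4) / 2 = 3.634 × 10⁻⁶ m⁴
5.241 × 10⁻⁵ m⁴ > 3.634 × 10⁻⁶ m⁴, so A is larger.
Final answer: A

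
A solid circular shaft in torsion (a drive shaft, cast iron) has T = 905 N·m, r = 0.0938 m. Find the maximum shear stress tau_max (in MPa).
Model: a solid circular shaft in torsion, so tau_max = (2·T) / (π·r^3).
Substitute:
  tau_max = (2 × 905) / (π × 0.0938^3)
  tau_max = 698100 Pa
Convert: tau_max = 698100 Pa = 0.6981 MPa
Final answer: tau_max = 0.6981 MPa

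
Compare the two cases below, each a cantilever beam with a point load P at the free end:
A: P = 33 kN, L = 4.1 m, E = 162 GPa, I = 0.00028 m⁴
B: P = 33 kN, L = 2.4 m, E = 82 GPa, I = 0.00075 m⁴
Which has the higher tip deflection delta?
Model: a cantilever beam with a point load P at the free end, so delta = (P·L^3) / (3·E·I) (SI units).
  A: delta = (33000 × 4.1^3) / (3 × (1.62 × 10¹¹) × 0.00028) = 0.01671 m = 16.71 mm
  B: delta = (33000 × 2.4^3) / (3 × (8.2 × 10¹⁰) × 0.00075) = 0.002473 m = 2.473 mm
16.71 mm > 2.473 mm, so A is larger.
Final answer: A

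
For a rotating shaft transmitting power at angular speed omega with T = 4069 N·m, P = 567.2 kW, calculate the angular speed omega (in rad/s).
Model: a rotating shaft transmitting power at angular speed omega, so P = T·omega.
Solve for omega: omega = P / T.
Convert to SI units:
  P = 567.2 kW = 567200 W
Substitute:
  omega = 567200 / 4069
  omega = 139.4 rad/s
Final answer: omega = 139.4 rad/s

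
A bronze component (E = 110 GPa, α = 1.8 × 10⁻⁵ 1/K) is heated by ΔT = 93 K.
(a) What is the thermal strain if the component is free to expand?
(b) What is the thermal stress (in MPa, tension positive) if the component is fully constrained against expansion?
(a) Free thermal strain ε_th = α·ΔT = (1.8 × 10⁻⁵) × 93 = 0.001674
(b) Fully constrained, the expansion is suppressed, so σ = -E·α·ΔT. Convert E = 110 GPa = 1.1 × 10¹¹ Pa.
  σ = -(1.1 × 10¹¹) × (1.8 × 10⁻⁵) × 93 = -1.841 × 10⁸ Pa = -184.1 MPa (compressive)
Final answer: (a) ε_th = 0.001674, (b) σ = -184.1 MPa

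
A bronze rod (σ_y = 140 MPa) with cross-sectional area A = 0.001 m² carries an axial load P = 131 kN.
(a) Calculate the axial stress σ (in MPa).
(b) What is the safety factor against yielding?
(a) Axial stress σ = P/A. Convert P = 131 kN = 131000 N.
  σ = 131000 / 0.001 = 1.31 × 10⁸ Pa = 131 MPa
(b) Safety factor SF = σ_y/σ = 140 / 131 = 1.069
Final answer: (a) σ = 131 MPa, (b) SF = 1.069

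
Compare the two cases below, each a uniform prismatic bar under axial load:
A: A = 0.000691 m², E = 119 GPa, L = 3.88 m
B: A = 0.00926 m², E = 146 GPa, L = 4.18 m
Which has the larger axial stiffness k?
Model: a uniform prismatic bar under axial load, so k = (A·E) / L (SI units).
  A: k = (0.000691 × (1.19 × 10¹¹)) / 3.88 = 2.119 × 10⁷ N/m = 21.19 MN/m
  B: k = (0.00926 × (1.46 × 10¹¹)) / 4.18 = 3.234 × 10⁸ N/m = 323.4 MN/m
323.4 MN/m > 21.19 MN/m, so B is larger.
Final answer: B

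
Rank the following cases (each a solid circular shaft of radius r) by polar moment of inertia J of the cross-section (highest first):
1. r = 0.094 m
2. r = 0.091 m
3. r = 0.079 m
Model: a solid circular shaft of radius r, so J = (π·r^4) / 2 (SI units).
  Case 1: J = (π × 0.094^4) / 2 = 0.0001226 m⁴
  Case 2: J = (π × 0.091^4) / 2 = 0.0001077 m⁴
  Case 3: J = (π × 0.079^4) / 2 = 6.118 × 10⁻⁵ m⁴
Ordering: 0.0001226 m⁴ (case 1) > 0.0001077 m⁴ (case 2) > 6.118 × 10⁻⁵ m⁴ (case 3)
Final answer: 1, 2, 3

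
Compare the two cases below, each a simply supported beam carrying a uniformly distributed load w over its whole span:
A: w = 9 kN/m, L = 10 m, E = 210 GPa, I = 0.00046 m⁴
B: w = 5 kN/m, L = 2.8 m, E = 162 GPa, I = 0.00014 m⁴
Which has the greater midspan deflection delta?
Model: a simply supported beam carrying a uniformly distributed load w over its whole span, so delta = (5·w·L^4) / (384·E·I) (SI units).
  A: delta = (5 × 9000 × 10^4) / (384 × (2.1 × 10¹¹) × 0.00046) = 0.01213 m = 12.13 mm
  B: delta = (5 × 5000 × 2.8^4) / (384 × (1.62 × 10¹¹) × 0.00014) = 0.0001764 m = 0.1764 mm
12.13 mm > 0.1764 mm, so A is larger.
Final answer: A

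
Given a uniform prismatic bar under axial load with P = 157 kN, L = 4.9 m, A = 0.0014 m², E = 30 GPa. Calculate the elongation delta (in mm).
Model: a uniform prismatic bar under axial load, so delta = (P·L) / (A·E).
Convert to SI units:
  P = 157 kN = 157000 N
  E = 30 GPa = 3 × 10¹⁰ Pa
Substitute:
  delta = (157000 × 4.9) / (0.0014 × (3 × 10¹⁰))
  delta = 0.01832 m
Convert: delta = 0.01832 m = 18.32 mm
Final answer: delta = 18.32 mm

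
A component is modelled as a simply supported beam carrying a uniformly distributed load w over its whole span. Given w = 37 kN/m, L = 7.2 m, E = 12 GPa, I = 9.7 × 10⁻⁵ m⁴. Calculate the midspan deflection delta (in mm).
Model: a simply supported beam carrying a uniformly distributed load w over its whole span, so delta = (5·w·L^4) / (384·E·I).
Convert to SI units:
  w = 37 kN/m = 37000 N/m
  E = 12 GPa = 1.2 × 10¹⁰ Pa
Substitute:
  delta = (5 × 37000 × 7.2^4) / (384 × (1.2 × 10¹⁰) × (9.7 × 10⁻⁵))
  delta = 1.112 m
Convert: delta = 1.112 m = 1112 mm
Final answer: delta = 1112 mm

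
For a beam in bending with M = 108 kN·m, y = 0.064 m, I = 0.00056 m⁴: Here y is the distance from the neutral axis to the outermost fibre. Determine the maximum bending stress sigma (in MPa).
Model: a beam in bending, so sigma = (M·y) / I.
Convert to SI units:
  M = 108 kN·m = 108000 N·m
Substitute:
  sigma = (108000 × 0.064) / 0.00056
  sigma = 1.234 × 10⁷ Pa
Convert: sigma = 1.234 × 10⁷ Pa = 12.34 MPa
Final answer: sigma = 12.34 MPa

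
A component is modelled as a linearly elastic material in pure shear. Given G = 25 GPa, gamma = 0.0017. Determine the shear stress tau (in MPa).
Model: a linearly elastic material in pure shear, so tau = G·gamma.
Convert to SI units:
  G = 25 GPa = 2.5 × 10¹⁰ Pa
Substitute:
  tau = (2.5 × 10¹⁰) × 0.0017
  tau = 4.25 × 10⁷ Pa
Convert: tau = 4.25 × 10⁷ Pa = 42.5 MPa
Final answer: tau = 42.5 MPa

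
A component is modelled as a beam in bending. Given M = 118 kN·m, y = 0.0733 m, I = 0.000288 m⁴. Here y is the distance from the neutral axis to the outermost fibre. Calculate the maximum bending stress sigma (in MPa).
Model: a beam in bending, so sigma = (M·y) / I.
Convert to SI units:
  M = 118 kN·m = 118000 N·m
Substitute:
  sigma = (118000 × 0.0733) / 0.000288
  sigma = 3.003 × 10⁷ Pa
Convert: sigma = 3.003 × 10⁷ Pa = 30.03 MPa
Final answer: sigma = 30.03 MPa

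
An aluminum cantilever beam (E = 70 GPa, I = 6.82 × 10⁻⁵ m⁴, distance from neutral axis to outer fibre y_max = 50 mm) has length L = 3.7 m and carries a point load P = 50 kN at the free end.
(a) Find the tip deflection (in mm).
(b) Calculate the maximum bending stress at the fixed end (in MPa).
(a) Tip deflection of a cantilever with an end point load: δ = P·L^3 / (3·E·I). Convert P = 50 kN = 50000 N, E = 70 GPa = 7 × 10¹⁰ Pa.
  δ = (50000 × 3.7^3) / (3 × (7 × 10¹⁰) × (6.82 × 10⁻⁵)) = 0.1768 m = 176.8 mm
(b) Maximum bending moment at the fixed end: M = P·L = 50000 × 3.7 = 185000 N·m. Convert y_max = 50 mm = 0.05 m.
  σ = M·y_max / I = (185000 × 0.05) / (6.82 × 10⁻⁵) = 1.356 × 10⁸ Pa = 135.6 MPa
Final answer: (a) δ = 176.8 mm, (b) σ = 135.6 MPa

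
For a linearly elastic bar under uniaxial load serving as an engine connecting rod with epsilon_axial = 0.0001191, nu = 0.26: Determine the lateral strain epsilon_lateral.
Model: a linearly elastic bar under uniaxial load, so epsilon_lateral = -nu·epsilon_axial.
Substitute:
  epsilon_lateral = -(0.26 × 0.0001191)
  epsilon_lateral = -3.097 × 10⁻⁵
Final answer: epsilon_lateral = -3.097 × 10⁻⁵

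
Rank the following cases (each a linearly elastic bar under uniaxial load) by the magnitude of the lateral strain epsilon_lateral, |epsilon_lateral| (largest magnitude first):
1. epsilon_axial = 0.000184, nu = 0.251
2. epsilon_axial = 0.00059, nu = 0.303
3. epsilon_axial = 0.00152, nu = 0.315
Model: a linearly elastic bar under uniaxial load, so epsilon_lateral = -nu·epsilon_axial (SI units).
  Case 1: epsilon_lateral = -(0.251 × 0.000184) = -4.618 × 10⁻⁵
  Case 2: epsilon_lateral = -(0.303 × 0.00059) = -0.0001788
  Case 3: epsilon_lateral = -(0.315 × 0.00152) = -0.0004788
Ordering by |epsilon_lateral|: 0.0004788 (case 3) > 0.0001788 (case 2) > 4.618 × 10⁻⁵ (case 1)
Final answer: 3, 2, 1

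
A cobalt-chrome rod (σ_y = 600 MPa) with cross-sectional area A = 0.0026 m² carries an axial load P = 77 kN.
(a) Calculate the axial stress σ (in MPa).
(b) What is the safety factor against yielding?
(a) Axial stress σ = P/A. Convert P = 77 kN = 77000 N.
  σ = 77000 / 0.0026 = 2.962 × 10⁷ Pa = 29.62 MPa
(b) Safety factor SF = σ_y/σ = 600 / 29.62 = 20.26
Final answer: (a) σ = 29.62 MPa, (b) SF = 20.26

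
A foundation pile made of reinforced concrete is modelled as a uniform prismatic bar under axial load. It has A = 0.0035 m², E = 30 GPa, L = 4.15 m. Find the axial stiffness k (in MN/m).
Model: a uniform prismatic bar under axial load, so k = (A·E) / L.
Convert to SI units:
  E = 30 GPa = 3 × 10¹⁰ Pa
Substitute:
  k = (0.0035 × (3 × 10¹⁰)) / 4.15
  k = 2.53 × 10⁷ N/m
Convert: k = 2.53 × 10⁷ N/m = 25.3 MN/m
Final answer: k = 25.3 MN/m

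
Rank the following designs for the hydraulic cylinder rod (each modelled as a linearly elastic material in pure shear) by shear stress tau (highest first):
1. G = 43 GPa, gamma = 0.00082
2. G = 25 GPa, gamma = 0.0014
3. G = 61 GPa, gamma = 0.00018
Model: a linearly elastic material in pure shear, so tau = G·gamma (SI units).
  Case 1: tau = (4.3 × 10¹⁰) × 0.00082 = 3.526 × 10⁷ Pa = 35.26 MPa
  Case 2: tau = (2.5 × 10¹⁰) × 0.0014 = 3.5 × 10⁷ Pa = 35 MPa
  Case 3: tau = (6.1 × 10¹⁰) × 0.00018 = 1.098 × 10⁷ Pa = 10.98 MPa
Ordering: 35.26 MPa (case 1) > 35 MPa (case 2) > 10.98 MPa (case 3)
Final answer: 1, 2, 3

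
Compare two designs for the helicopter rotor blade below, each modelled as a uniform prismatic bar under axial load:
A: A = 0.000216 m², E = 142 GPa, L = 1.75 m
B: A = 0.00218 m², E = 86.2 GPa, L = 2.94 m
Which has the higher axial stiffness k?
Model: a uniform prismatic bar under axial load, so k = (A·E) / L (SI units).
  A: k = (0.000216 × (1.42 × 10¹¹)) / 1.75 = 1.753 × 10⁷ N/m = 17.53 MN/m
  B: k = (0.00218 × (8.62 × 10¹⁰)) / 2.94 = 6.392 × 10⁷ N/m = 63.92 MN/m
63.92 MN/m > 17.53 MN/m, so B is larger.
Final answer: B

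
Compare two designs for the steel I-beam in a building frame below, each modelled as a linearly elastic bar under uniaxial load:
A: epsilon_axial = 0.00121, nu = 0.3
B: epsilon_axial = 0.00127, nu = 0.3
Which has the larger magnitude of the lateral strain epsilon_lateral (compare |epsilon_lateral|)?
Model: a linearly elastic bar under uniaxial load, so epsilon_lateral = -nu·epsilon_axial (SI units).
  A: epsilon_lateral = -(0.3 × 0.00121) = -0.000363
  B: epsilon_lateral = -(0.3 × 0.00127) = -0.000381
|epsilon_lateral|: A = 0.000363, B = 0.000381, so B is larger in magnitude.
Final answer: B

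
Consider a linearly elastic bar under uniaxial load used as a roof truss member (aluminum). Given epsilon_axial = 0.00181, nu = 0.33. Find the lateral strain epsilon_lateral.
Model: a linearly elastic bar under uniaxial load, so epsilon_lateral = -nu·epsilon_axial.
Substitute:
  epsilon_lateral = -(0.33 × 0.00181)
  epsilon_lateral = -0.0005973
Final answer: epsilon_lateral = -0.0005973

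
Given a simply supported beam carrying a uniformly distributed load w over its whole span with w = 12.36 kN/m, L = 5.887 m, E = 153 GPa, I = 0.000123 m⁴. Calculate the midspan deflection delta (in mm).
Model: a simply supported beam carrying a uniformly distributed load w over its whole span, so delta = (5·w·L^4) / (384·E·I).
Convert to SI units:
  w = 12.36 kN/m = 12360 N/m
  E = 153 GPa = 1.53 × 10¹¹ Pa
Substitute:
  delta = (5 × 12360 × 5.887^4) / (384 × (1.53 × 10¹¹) × 0.000123)
  delta = 0.01027 m
Convert: delta = 0.01027 m = 10.27 mm
Final answer: delta = 10.27 mm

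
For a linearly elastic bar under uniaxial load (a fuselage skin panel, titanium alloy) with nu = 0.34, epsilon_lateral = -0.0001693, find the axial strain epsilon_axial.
Model: a linearly elastic bar under uniaxial load, so epsilon_lateral = -nu·epsilon_axial.
Solve for epsilon_axial: epsilon_axial = -epsilon_lateral / nu.
Substitute:
  epsilon_axial = -(-0.0001693) / 0.34
  epsilon_axial = 0.0004979
Final answer: epsilon_axial = 0.0004979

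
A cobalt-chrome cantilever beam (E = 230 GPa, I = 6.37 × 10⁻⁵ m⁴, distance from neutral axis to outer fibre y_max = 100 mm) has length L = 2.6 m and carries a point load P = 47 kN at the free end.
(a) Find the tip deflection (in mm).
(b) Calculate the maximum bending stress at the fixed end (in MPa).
(a) Tip deflection of a cantilever with an end point load: δ = P·L^3 / (3·E·I). Convert P = 47 kN = 47000 N, E = 230 GPa = 2.3 × 10¹¹ Pa.
  δ = (47000 × 2.6^3) / (3 × (2.3 × 10¹¹) × (6.37 × 10⁻⁵)) = 0.01879 m = 18.79 mm
(b) Maximum bending moment at the fixed end: M = P·L = 47000 × 2.6 = 122200 N·m. Convert y_max = 100 mm = 0.1 m.
  σ = M·y_max / I = (122200 × 0.1) / (6.37 × 10⁻⁵) = 1.918 × 10⁸ Pa = 191.8 MPa
Final answer: (a) δ = 18.79 mm, (b) σ = 191.8 MPa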